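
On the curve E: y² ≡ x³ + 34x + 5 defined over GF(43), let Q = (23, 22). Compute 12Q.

(25, 21)

Double-and-add on 12 = (1100)₂. Start with Q = (23, 22) for the leading 1-bit.
double: tangent at (23, 22): λ = (3·23² + 34)/(2·22) ≡ 30/1. 1⁻¹ ≡ 1 (mod 43) since 1·1 = 1 ≡ 1, so λ ≡ 30·1 ≡ 30.
  x = λ² - 23 - 23 = 900 - 46 ≡ 37; y = λ·(23 - 37) - 22 ≡ 31. → (37, 31)
add Q: (37, 31) + (23, 22). λ = (22 - 31)/(23 - 37) ≡ 34/29 mod 43. 29⁻¹ ≡ 3 (mod 43) since 29·3 = 87 ≡ 1, so λ ≡ 16.
  x = λ² - 37 - 23 = 256 - 60 ≡ 24; y = λ·(37 - 24) - 31 ≡ 5. → (24, 5)
double: tangent at (24, 5): λ = (3·24² + 34)/(2·5) ≡ 42/10. 10⁻¹ ≡ 13 (mod 43) since 10·13 = 130 ≡ 1, so λ ≡ 42·13 ≡ 30.
  x = λ² - 24 - 24 = 900 - 48 ≡ 35; y = λ·(24 - 35) - 5 ≡ 9. → (35, 9)
double: tangent at (35, 9): λ = (3·35² + 34)/(2·9) ≡ 11/18. 18⁻¹ ≡ 12 (mod 43), so λ ≡ 11·12 ≡ 3.
  x = λ² - 35 - 35 = 9 - 70 ≡ 25; y = λ·(35 - 25) - 9 ≡ 21. → (25, 21)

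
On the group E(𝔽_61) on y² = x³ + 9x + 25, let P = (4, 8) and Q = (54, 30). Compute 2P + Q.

First 2P:
Repeated addition: build up to 2P.
2P: tangent at (4, 8): λ = (3·4² + 9)/(2·8) ≡ 57/16. 16⁻¹ ≡ 42 (mod 61), so λ ≡ 57·42 ≡ 15.
  x = λ² - 4 - 4 = 225 - 8 ≡ 34; y = λ·(4 - 34) - 8 ≡ 30. → (34, 30)
2P = (34, 30).
Finally 2P + Q:
(34, 30) + (54, 30). λ = (30 - 30)/(54 - 34) ≡ 0/20 mod 61. 20⁻¹ ≡ 58 (mod 61) since 20·58 = 1160 ≡ 1, so λ ≡ 0.
  x = λ² - 34 - 54 = 0 - 88 ≡ 34; y = λ·(34 - 34) - 30 ≡ 31. → (34, 31)

(34, 31)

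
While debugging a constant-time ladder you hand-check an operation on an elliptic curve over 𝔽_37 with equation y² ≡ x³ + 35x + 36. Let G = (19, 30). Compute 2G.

tangent at (19, 30): λ = (3·19² + 35)/(2·30) ≡ 8/23. 23⁻¹ ≡ 29 (mod 37), so λ ≡ 8·29 ≡ 10.
  x = λ² - 19 - 19 = 100 - 38 ≡ 25; y = λ·(19 - 25) - 30 ≡ 21. → (25, 21)

(25, 21)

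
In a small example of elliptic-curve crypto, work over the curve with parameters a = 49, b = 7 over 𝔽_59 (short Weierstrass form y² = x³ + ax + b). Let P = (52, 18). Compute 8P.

(27, 3)

Double-and-add on 8 = (1000)₂. Start with P = (52, 18) for the leading 1-bit.
double: tangent at (52, 18): λ = (3·52² + 49)/(2·18) ≡ 19/36. 36⁻¹ ≡ 41 (mod 59), so λ ≡ 19·41 ≡ 12.
  x = λ² - 52 - 52 = 144 - 104 ≡ 40; y = λ·(52 - 40) - 18 ≡ 8. → (40, 8)
double: tangent at (40, 8): λ = (3·40² + 49)/(2·8) ≡ 11/16. 16⁻¹ ≡ 48 (mod 59), so λ ≡ 11·48 ≡ 56.
  x = λ² - 40 - 40 = 3136 - 80 ≡ 47; y = λ·(40 - 47) - 8 ≡ 13. → (47, 13)
double: tangent at (47, 13): λ = (3·47² + 49)/(2·13) ≡ 9/26. 26⁻¹ ≡ 25 (mod 59) since 26·25 = 650 ≡ 1, so λ ≡ 9·25 ≡ 48.
  x = λ² - 47 - 47 = 2304 - 94 ≡ 27; y = λ·(47 - 27) - 13 ≡ 3. → (27, 3)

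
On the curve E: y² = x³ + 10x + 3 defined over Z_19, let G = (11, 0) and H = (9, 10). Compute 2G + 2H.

(18, 12)

First 2G:
Repeated addition: build up to 2G.
2G: (11, 0) + (11, 0): same x and y₁ ≡ -y₂, so the sum is 𝒪.
2G = 𝒪.
Next 2H:
Repeated addition: build up to 2H.
2H: tangent at (9, 10): λ = (3·9² + 10)/(2·10) ≡ 6/1. 1⁻¹ ≡ 1 (mod 19), so λ ≡ 6·1 ≡ 6.
  x = λ² - 9 - 9 = 36 - 18 ≡ 18; y = λ·(9 - 18) - 10 ≡ 12. → (18, 12)
2H = (18, 12).
Finally 2G + 2H:
𝒪 + (18, 12) = (18, 12) (identity).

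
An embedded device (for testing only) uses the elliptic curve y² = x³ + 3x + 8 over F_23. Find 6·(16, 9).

Write Q = (16, 9).
Double-and-add on 6 = (110)₂. Start with Q = (16, 9) for the leading 1-bit.
double: tangent at (16, 9): λ = (3·16² + 3)/(2·9) ≡ 12/18. 18⁻¹ ≡ 9 (mod 23), so λ ≡ 12·9 ≡ 16.
  x = λ² - 16 - 16 = 256 - 32 ≡ 17; y = λ·(16 - 17) - 9 ≡ 21. → (17, 21)
add Q: (17, 21) + (16, 9). λ = (9 - 21)/(16 - 17) ≡ 11/22 mod 23. 22⁻¹ ≡ 22 (mod 23) since 22·22 = 484 ≡ 1, so λ ≡ 12.
  x = λ² - 17 - 16 = 144 - 33 ≡ 19; y = λ·(17 - 19) - 21 ≡ 1. → (19, 1)
double: tangent at (19, 1): λ = (3·19² + 3)/(2·1) ≡ 5/2. 2⁻¹ ≡ 12 (mod 23), so λ ≡ 5·12 ≡ 14.
  x = λ² - 19 - 19 = 196 - 38 ≡ 20; y = λ·(19 - 20) - 1 ≡ 8. → (20, 8)

(20, 8)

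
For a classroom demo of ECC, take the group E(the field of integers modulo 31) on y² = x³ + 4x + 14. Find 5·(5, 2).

Write P = (5, 2).
Double-and-add on 5 = (101)₂. Start with P = (5, 2) for the leading 1-bit.
double: tangent at (5, 2): λ = (3·5² + 4)/(2·2) ≡ 17/4. 4⁻¹ ≡ 8 (mod 31), so λ ≡ 17·8 ≡ 12.
  x = λ² - 5 - 5 = 144 - 10 ≡ 10; y = λ·(5 - 10) - 2 ≡ 0. → (10, 0)
double: (10, 0) + (10, 0): same x and y₁ ≡ -y₂, so the sum is O.
add P: O + (5, 2) = (5, 2) (identity).

(5, 2)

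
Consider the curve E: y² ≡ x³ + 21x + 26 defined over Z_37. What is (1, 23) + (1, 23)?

tangent at (1, 23): λ = (3·1² + 21)/(2·23) ≡ 24/9. 9⁻¹ ≡ 33 (mod 37), so λ ≡ 24·33 ≡ 15.
  x = λ² - 1 - 1 = 225 - 2 ≡ 1; y = λ·(1 - 1) - 23 ≡ 14. → (1, 14)

(1, 14)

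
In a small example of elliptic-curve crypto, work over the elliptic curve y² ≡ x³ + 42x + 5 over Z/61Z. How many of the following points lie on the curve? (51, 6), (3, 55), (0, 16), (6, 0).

1

(51, 6): 6² ≡ 36, rhs ≡ 49 → off.
(3, 55): 55² ≡ 36, rhs ≡ 36 → on.
(0, 16): 16² ≡ 12, rhs ≡ 5 → off.
(6, 0): 0² ≡ 0, rhs ≡ 46 → off.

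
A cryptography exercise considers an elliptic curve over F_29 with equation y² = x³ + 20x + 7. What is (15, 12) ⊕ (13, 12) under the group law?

(1, 17)

(15, 12) + (13, 12). λ = (12 - 12)/(13 - 15) ≡ 0/27 mod 29. 27⁻¹ ≡ 14 (mod 29) since 27·14 = 378 ≡ 1, so λ ≡ 0.
  x = λ² - 15 - 13 = 0 - 28 ≡ 1; y = λ·(15 - 1) - 12 ≡ 17. → (1, 17)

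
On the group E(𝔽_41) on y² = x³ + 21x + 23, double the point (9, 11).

(3, 20)

tangent at (9, 11): λ = (3·9² + 21)/(2·11) ≡ 18/22. 22⁻¹ ≡ 28 (mod 41), so λ ≡ 18·28 ≡ 12.
  x = λ² - 9 - 9 = 144 - 18 ≡ 3; y = λ·(9 - 3) - 11 ≡ 20. → (3, 20)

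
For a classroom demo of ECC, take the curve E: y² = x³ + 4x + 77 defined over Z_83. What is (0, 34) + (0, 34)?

(27, 23)

tangent at (0, 34): λ = (3·0² + 4)/(2·34) ≡ 4/68. 68⁻¹ ≡ 11 (mod 83) since 68·11 = 748 ≡ 1, so λ ≡ 4·11 ≡ 44.
  x = λ² - 0 - 0 = 1936 - 0 ≡ 27; y = λ·(0 - 27) - 34 ≡ 23. → (27, 23)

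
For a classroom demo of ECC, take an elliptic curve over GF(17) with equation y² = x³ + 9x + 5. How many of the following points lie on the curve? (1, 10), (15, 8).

2

(1, 10): 10² ≡ 15, rhs ≡ 15 → on.
(15, 8): 8² ≡ 13, rhs ≡ 13 → on.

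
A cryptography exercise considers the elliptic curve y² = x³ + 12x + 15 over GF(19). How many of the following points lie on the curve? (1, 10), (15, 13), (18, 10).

1

(1, 10): 10² ≡ 5, rhs ≡ 9 → off.
(15, 13): 13² ≡ 17, rhs ≡ 17 → on.
(18, 10): 10² ≡ 5, rhs ≡ 2 → off.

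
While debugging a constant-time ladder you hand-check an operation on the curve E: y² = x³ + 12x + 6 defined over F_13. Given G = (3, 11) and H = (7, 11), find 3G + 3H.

(4, 12)

First 3G:
Repeated addition: build up to 3G.
2G: tangent at (3, 11): λ = (3·3² + 12)/(2·11) ≡ 0/9. 9⁻¹ ≡ 3 (mod 13), so λ ≡ 0·3 ≡ 0.
  x = λ² - 3 - 3 = 0 - 6 ≡ 7; y = λ·(3 - 7) - 11 ≡ 2. → (7, 2)
3G: (7, 2) + (3, 11). λ = (11 - 2)/(3 - 7) ≡ 9/9 mod 13. 9⁻¹ ≡ 3 (mod 13), so λ ≡ 1.
  x = λ² - 7 - 3 = 1 - 10 ≡ 4; y = λ·(7 - 4) - 2 ≡ 1. → (4, 1)
3G = (4, 1).
Next 3H:
Repeated addition: build up to 3H.
2H: tangent at (7, 11): λ = (3·7² + 12)/(2·11) ≡ 3/9. 9⁻¹ ≡ 3 (mod 13) since 9·3 = 27 ≡ 1, so λ ≡ 3·3 ≡ 9.
  x = λ² - 7 - 7 = 81 - 14 ≡ 2; y = λ·(7 - 2) - 11 ≡ 8. → (2, 8)
3H: (2, 8) + (7, 11). λ = (11 - 8)/(7 - 2) ≡ 3/5 mod 13. 5⁻¹ ≡ 8 (mod 13) since 5·8 = 40 ≡ 1, so λ ≡ 11.
  x = λ² - 2 - 7 = 121 - 9 ≡ 8; y = λ·(2 - 8) - 8 ≡ 4. → (8, 4)
3H = (8, 4).
Finally 3G + 3H:
(4, 1) + (8, 4). λ = (4 - 1)/(8 - 4) ≡ 3/4 mod 13. 4⁻¹ ≡ 10 (mod 13) since 4·10 = 40 ≡ 1, so λ ≡ 4.
  x = λ² - 4 - 8 = 16 - 12 ≡ 4; y = λ·(4 - 4) - 1 ≡ 12. → (4, 12)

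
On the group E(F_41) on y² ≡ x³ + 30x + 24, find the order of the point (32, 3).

8

2P: tangent at (32, 3): λ = (3·32² + 30)/(2·3) ≡ 27/6. 6⁻¹ ≡ 7 (mod 41), so λ ≡ 27·7 ≡ 25.
  x = λ² - 32 - 32 = 625 - 64 ≡ 28; y = λ·(32 - 28) - 3 ≡ 15. → (28, 15)
3P: (28, 15) + (32, 3). λ = (3 - 15)/(32 - 28) ≡ 29/4 mod 41. 4⁻¹ ≡ 31 (mod 41) since 4·31 = 124 ≡ 1, so λ ≡ 38.
  x = λ² - 28 - 32 = 1444 - 60 ≡ 31; y = λ·(28 - 31) - 15 ≡ 35. → (31, 35)
4P: (31, 35) + (32, 3). λ = (3 - 35)/(32 - 31) ≡ 9/1 mod 41. 1⁻¹ ≡ 1 (mod 41), so λ ≡ 9.
  x = λ² - 31 - 32 = 81 - 63 ≡ 18; y = λ·(31 - 18) - 35 ≡ 0. → (18, 0)
5P: (18, 0) + (32, 3). λ = (3 - 0)/(32 - 18) ≡ 3/14 mod 41. 14⁻¹ ≡ 3 (mod 41), so λ ≡ 9.
  x = λ² - 18 - 32 = 81 - 50 ≡ 31; y = λ·(18 - 31) - 0 ≡ 6. → (31, 6)
6P: (31, 6) + (32, 3). λ = (3 - 6)/(32 - 31) ≡ 38/1 mod 41. 1⁻¹ ≡ 1 (mod 41), so λ ≡ 38.
  x = λ² - 31 - 32 = 1444 - 63 ≡ 28; y = λ·(31 - 28) - 6 ≡ 26. → (28, 26)
7P: (28, 26) + (32, 3). λ = (3 - 26)/(32 - 28) ≡ 18/4 mod 41. 4⁻¹ ≡ 31 (mod 41) since 4·31 = 124 ≡ 1, so λ ≡ 25.
  x = λ² - 28 - 32 = 625 - 60 ≡ 32; y = λ·(28 - 32) - 26 ≡ 38. → (32, 38)
8P: (32, 38) + (32, 3): same x and y₁ ≡ -y₂, so the sum is O.
8P = O, so the order is 8.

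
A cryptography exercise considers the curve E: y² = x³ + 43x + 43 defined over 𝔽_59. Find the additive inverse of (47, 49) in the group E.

-(47, 49) = (47, -49 mod 59) = (47, 10).

(47, 10)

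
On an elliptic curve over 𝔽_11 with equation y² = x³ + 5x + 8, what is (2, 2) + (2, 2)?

tangent at (2, 2): λ = (3·2² + 5)/(2·2) ≡ 6/4. 4⁻¹ ≡ 3 (mod 11) since 4·3 = 12 ≡ 1, so λ ≡ 6·3 ≡ 7.
  x = λ² - 2 - 2 = 49 - 4 ≡ 1; y = λ·(2 - 1) - 2 ≡ 5. → (1, 5)

(1, 5)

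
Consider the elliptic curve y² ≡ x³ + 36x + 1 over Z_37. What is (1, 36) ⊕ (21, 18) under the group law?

(1, 36) + (21, 18). λ = (18 - 36)/(21 - 1) ≡ 19/20 mod 37. 20⁻¹ ≡ 13 (mod 37) since 20·13 = 260 ≡ 1, so λ ≡ 25.
  x = λ² - 1 - 21 = 625 - 22 ≡ 11; y = λ·(1 - 11) - 36 ≡ 10. → (11, 10)

(11, 10)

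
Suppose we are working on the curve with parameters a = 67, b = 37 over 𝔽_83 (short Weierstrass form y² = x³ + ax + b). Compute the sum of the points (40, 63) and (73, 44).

(40, 63) + (73, 44). λ = (44 - 63)/(73 - 40) ≡ 64/33 mod 83. 33⁻¹ ≡ 78 (mod 83), so λ ≡ 12.
  x = λ² - 40 - 73 = 144 - 113 ≡ 31; y = λ·(40 - 31) - 63 ≡ 45. → (31, 45)

(31, 45)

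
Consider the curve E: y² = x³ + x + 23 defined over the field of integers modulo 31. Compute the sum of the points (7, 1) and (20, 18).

(18, 18)

(7, 1) + (20, 18). λ = (18 - 1)/(20 - 7) ≡ 17/13 mod 31. 13⁻¹ ≡ 12 (mod 31), so λ ≡ 18.
  x = λ² - 7 - 20 = 324 - 27 ≡ 18; y = λ·(7 - 18) - 1 ≡ 18. → (18, 18)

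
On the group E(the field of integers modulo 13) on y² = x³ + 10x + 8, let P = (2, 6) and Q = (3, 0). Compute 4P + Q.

First 4P:
Double-and-add on 4 = (100)₂. Start with P = (2, 6) for the leading 1-bit.
double: tangent at (2, 6): λ = (3·2² + 10)/(2·6) ≡ 9/12. 12⁻¹ ≡ 12 (mod 13) since 12·12 = 144 ≡ 1, so λ ≡ 9·12 ≡ 4.
  x = λ² - 2 - 2 = 16 - 4 ≡ 12; y = λ·(2 - 12) - 6 ≡ 6. → (12, 6)
double: tangent at (12, 6): λ = (3·12² + 10)/(2·6) ≡ 0/12. 12⁻¹ ≡ 12 (mod 13), so λ ≡ 0·12 ≡ 0.
  x = λ² - 12 - 12 = 0 - 24 ≡ 2; y = λ·(12 - 2) - 6 ≡ 7. → (2, 7)
4P = (2, 7).
Finally 4P + Q:
(2, 7) + (3, 0). λ = (0 - 7)/(3 - 2) ≡ 6/1 mod 13. 1⁻¹ ≡ 1 (mod 13), so λ ≡ 6.
  x = λ² - 2 - 3 = 36 - 5 ≡ 5; y = λ·(2 - 5) - 7 ≡ 1. → (5, 1)

(5, 1)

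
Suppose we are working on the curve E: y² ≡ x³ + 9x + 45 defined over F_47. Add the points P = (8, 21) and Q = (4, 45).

(24, 28)

(8, 21) + (4, 45). λ = (45 - 21)/(4 - 8) ≡ 24/43 mod 47. 43⁻¹ ≡ 35 (mod 47), so λ ≡ 41.
  x = λ² - 8 - 4 = 1681 - 12 ≡ 24; y = λ·(8 - 24) - 21 ≡ 28. → (24, 28)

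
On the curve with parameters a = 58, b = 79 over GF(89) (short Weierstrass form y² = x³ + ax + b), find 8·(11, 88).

(43, 72)

Write Q = (11, 88).
Repeated addition: build up to 8Q.
2Q: tangent at (11, 88): λ = (3·11² + 58)/(2·88) ≡ 65/87. 87⁻¹ ≡ 44 (mod 89), so λ ≡ 65·44 ≡ 12.
  x = λ² - 11 - 11 = 144 - 22 ≡ 33; y = λ·(11 - 33) - 88 ≡ 4. → (33, 4)
3Q: (33, 4) + (11, 88). λ = (88 - 4)/(11 - 33) ≡ 84/67 mod 89. 67⁻¹ ≡ 4 (mod 89) since 67·4 = 268 ≡ 1, so λ ≡ 69.
  x = λ² - 33 - 11 = 4761 - 44 ≡ 0; y = λ·(33 - 0) - 4 ≡ 48. → (0, 48)
4Q: (0, 48) + (11, 88). λ = (88 - 48)/(11 - 0) ≡ 40/11 mod 89. 11⁻¹ ≡ 81 (mod 89) since 11·81 = 891 ≡ 1, so λ ≡ 36.
  x = λ² - 0 - 11 = 1296 - 11 ≡ 39; y = λ·(0 - 39) - 48 ≡ 61. → (39, 61)
5Q: (39, 61) + (11, 88). λ = (88 - 61)/(11 - 39) ≡ 27/61 mod 89. 61⁻¹ ≡ 54 (mod 89) since 61·54 = 3294 ≡ 1, so λ ≡ 34.
  x = λ² - 39 - 11 = 1156 - 50 ≡ 38; y = λ·(39 - 38) - 61 ≡ 62. → (38, 62)
6Q: (38, 62) + (11, 88). λ = (88 - 62)/(11 - 38) ≡ 26/62 mod 89. 62⁻¹ ≡ 56 (mod 89) since 62·56 = 3472 ≡ 1, so λ ≡ 32.
  x = λ² - 38 - 11 = 1024 - 49 ≡ 85; y = λ·(38 - 85) - 62 ≡ 36. → (85, 36)
7Q: (85, 36) + (11, 88). λ = (88 - 36)/(11 - 85) ≡ 52/15 mod 89. 15⁻¹ ≡ 6 (mod 89) since 15·6 = 90 ≡ 1, so λ ≡ 45.
  x = λ² - 85 - 11 = 2025 - 96 ≡ 60; y = λ·(85 - 60) - 36 ≡ 21. → (60, 21)
8Q: (60, 21) + (11, 88). λ = (88 - 21)/(11 - 60) ≡ 67/40 mod 89. 40⁻¹ ≡ 69 (mod 89), so λ ≡ 84.
  x = λ² - 60 - 11 = 7056 - 71 ≡ 43; y = λ·(60 - 43) - 21 ≡ 72. → (43, 72)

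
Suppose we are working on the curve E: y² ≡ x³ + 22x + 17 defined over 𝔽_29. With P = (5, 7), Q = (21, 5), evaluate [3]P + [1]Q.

(14, 13)

First 3P:
Repeated addition: build up to 3P.
2P: tangent at (5, 7): λ = (3·5² + 22)/(2·7) ≡ 10/14. 14⁻¹ ≡ 27 (mod 29), so λ ≡ 10·27 ≡ 9.
  x = λ² - 5 - 5 = 81 - 10 ≡ 13; y = λ·(5 - 13) - 7 ≡ 8. → (13, 8)
3P: (13, 8) + (5, 7). λ = (7 - 8)/(5 - 13) ≡ 28/21 mod 29. 21⁻¹ ≡ 18 (mod 29), so λ ≡ 11.
  x = λ² - 13 - 5 = 121 - 18 ≡ 16; y = λ·(13 - 16) - 8 ≡ 17. → (16, 17)
3P = (16, 17).
Finally 3P + Q:
(16, 17) + (21, 5). λ = (5 - 17)/(21 - 16) ≡ 17/5 mod 29. 5⁻¹ ≡ 6 (mod 29) since 5·6 = 30 ≡ 1, so λ ≡ 15.
  x = λ² - 16 - 21 = 225 - 37 ≡ 14; y = λ·(16 - 14) - 17 ≡ 13. → (14, 13)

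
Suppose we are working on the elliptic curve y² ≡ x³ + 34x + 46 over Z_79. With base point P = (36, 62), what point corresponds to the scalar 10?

(21, 15)

Double-and-add on 10 = (1010)₂. Start with P = (36, 62) for the leading 1-bit.
double: tangent at (36, 62): λ = (3·36² + 34)/(2·62) ≡ 51/45. 45⁻¹ ≡ 72 (mod 79) since 45·72 = 3240 ≡ 1, so λ ≡ 51·72 ≡ 38.
  x = λ² - 36 - 36 = 1444 - 72 ≡ 29; y = λ·(36 - 29) - 62 ≡ 46. → (29, 46)
double: tangent at (29, 46): λ = (3·29² + 34)/(2·46) ≡ 29/13. 13⁻¹ ≡ 73 (mod 79), so λ ≡ 29·73 ≡ 63.
  x = λ² - 29 - 29 = 3969 - 58 ≡ 40; y = λ·(29 - 40) - 46 ≡ 51. → (40, 51)
add P: (40, 51) + (36, 62). λ = (62 - 51)/(36 - 40) ≡ 11/75 mod 79. 75⁻¹ ≡ 59 (mod 79) since 75·59 = 4425 ≡ 1, so λ ≡ 17.
  x = λ² - 40 - 36 = 289 - 76 ≡ 55; y = λ·(40 - 55) - 51 ≡ 10. → (55, 10)
double: tangent at (55, 10): λ = (3·55² + 34)/(2·10) ≡ 24/20. 20⁻¹ ≡ 4 (mod 79), so λ ≡ 24·4 ≡ 17.
  x = λ² - 55 - 55 = 289 - 110 ≡ 21; y = λ·(55 - 21) - 10 ≡ 15. → (21, 15)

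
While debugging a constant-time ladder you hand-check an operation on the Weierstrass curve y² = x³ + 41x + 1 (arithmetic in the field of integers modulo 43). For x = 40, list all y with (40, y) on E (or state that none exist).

x³ + 41x + 1 = 65641 ≡ 23 (mod 43).
Square roots of 23 mod 43: 18 and 25 (since 18² = 324 ≡ 23).

18, 25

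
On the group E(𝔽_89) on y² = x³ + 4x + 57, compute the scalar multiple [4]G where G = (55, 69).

Repeated addition: build up to 4G.
2G: tangent at (55, 69): λ = (3·55² + 4)/(2·69) ≡ 1/49. 49⁻¹ ≡ 20 (mod 89) since 49·20 = 980 ≡ 1, so λ ≡ 1·20 ≡ 20.
  x = λ² - 55 - 55 = 400 - 110 ≡ 23; y = λ·(55 - 23) - 69 ≡ 37. → (23, 37)
3G: (23, 37) + (55, 69). λ = (69 - 37)/(55 - 23) ≡ 32/32 mod 89. 32⁻¹ ≡ 64 (mod 89) since 32·64 = 2048 ≡ 1, so λ ≡ 1.
  x = λ² - 23 - 55 = 1 - 78 ≡ 12; y = λ·(23 - 12) - 37 ≡ 63. → (12, 63)
4G: (12, 63) + (55, 69). λ = (69 - 63)/(55 - 12) ≡ 6/43 mod 89. 43⁻¹ ≡ 29 (mod 89), so λ ≡ 85.
  x = λ² - 12 - 55 = 7225 - 67 ≡ 38; y = λ·(12 - 38) - 63 ≡ 41. → (38, 41)

(38, 41)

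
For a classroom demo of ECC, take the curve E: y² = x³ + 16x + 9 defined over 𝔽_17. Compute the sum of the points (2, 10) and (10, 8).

(2, 10) + (10, 8). λ = (8 - 10)/(10 - 2) ≡ 15/8 mod 17. 8⁻¹ ≡ 15 (mod 17), so λ ≡ 4.
  x = λ² - 2 - 10 = 16 - 12 ≡ 4; y = λ·(2 - 4) - 10 ≡ 16. → (4, 16)

(4, 16)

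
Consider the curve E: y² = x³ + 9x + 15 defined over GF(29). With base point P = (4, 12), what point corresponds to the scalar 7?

Repeated addition: build up to 7P.
2P: tangent at (4, 12): λ = (3·4² + 9)/(2·12) ≡ 28/24. 24⁻¹ ≡ 23 (mod 29) since 24·23 = 552 ≡ 1, so λ ≡ 28·23 ≡ 6.
  x = λ² - 4 - 4 = 36 - 8 ≡ 28; y = λ·(4 - 28) - 12 ≡ 18. → (28, 18)
3P: (28, 18) + (4, 12). λ = (12 - 18)/(4 - 28) ≡ 23/5 mod 29. 5⁻¹ ≡ 6 (mod 29), so λ ≡ 22.
  x = λ² - 28 - 4 = 484 - 32 ≡ 17; y = λ·(28 - 17) - 18 ≡ 21. → (17, 21)
4P: (17, 21) + (4, 12). λ = (12 - 21)/(4 - 17) ≡ 20/16 mod 29. 16⁻¹ ≡ 20 (mod 29), so λ ≡ 23.
  x = λ² - 17 - 4 = 529 - 21 ≡ 15; y = λ·(17 - 15) - 21 ≡ 25. → (15, 25)
5P: (15, 25) + (4, 12). λ = (12 - 25)/(4 - 15) ≡ 16/18 mod 29. 18⁻¹ ≡ 21 (mod 29), so λ ≡ 17.
  x = λ² - 15 - 4 = 289 - 19 ≡ 9; y = λ·(15 - 9) - 25 ≡ 19. → (9, 19)
6P: (9, 19) + (4, 12). λ = (12 - 19)/(4 - 9) ≡ 22/24 mod 29. 24⁻¹ ≡ 23 (mod 29), so λ ≡ 13.
  x = λ² - 9 - 4 = 169 - 13 ≡ 11; y = λ·(9 - 11) - 19 ≡ 13. → (11, 13)
7P: (11, 13) + (4, 12). λ = (12 - 13)/(4 - 11) ≡ 28/22 mod 29. 22⁻¹ ≡ 4 (mod 29), so λ ≡ 25.
  x = λ² - 11 - 4 = 625 - 15 ≡ 1; y = λ·(11 - 1) - 13 ≡ 5. → (1, 5)

(1, 5)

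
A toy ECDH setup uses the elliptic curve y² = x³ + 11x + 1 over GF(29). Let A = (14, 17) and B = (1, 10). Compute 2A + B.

(10, 26)

First 2A:
Repeated addition: build up to 2A.
2A: tangent at (14, 17): λ = (3·14² + 11)/(2·17) ≡ 19/5. 5⁻¹ ≡ 6 (mod 29) since 5·6 = 30 ≡ 1, so λ ≡ 19·6 ≡ 27.
  x = λ² - 14 - 14 = 729 - 28 ≡ 5; y = λ·(14 - 5) - 17 ≡ 23. → (5, 23)
2A = (5, 23).
Finally 2A + B:
(5, 23) + (1, 10). λ = (10 - 23)/(1 - 5) ≡ 16/25 mod 29. 25⁻¹ ≡ 7 (mod 29) since 25·7 = 175 ≡ 1, so λ ≡ 25.
  x = λ² - 5 - 1 = 625 - 6 ≡ 10; y = λ·(5 - 10) - 23 ≡ 26. → (10, 26)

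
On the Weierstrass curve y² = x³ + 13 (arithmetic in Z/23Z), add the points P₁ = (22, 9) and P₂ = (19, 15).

(22, 9) + (19, 15). λ = (15 - 9)/(19 - 22) ≡ 6/20 mod 23. 20⁻¹ ≡ 15 (mod 23) since 20·15 = 300 ≡ 1, so λ ≡ 21.
  x = λ² - 22 - 19 = 441 - 41 ≡ 9; y = λ·(22 - 9) - 9 ≡ 11. → (9, 11)

(9, 11)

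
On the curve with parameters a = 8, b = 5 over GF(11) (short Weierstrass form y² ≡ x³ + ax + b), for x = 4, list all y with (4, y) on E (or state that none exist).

none

x³ + 8x + 5 = 101 ≡ 2 (mod 11).
2 is a non-residue mod 11; no y exists.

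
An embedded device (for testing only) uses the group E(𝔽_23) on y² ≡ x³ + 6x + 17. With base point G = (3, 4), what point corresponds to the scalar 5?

(8, 18)

Repeated addition: build up to 5G.
2G: tangent at (3, 4): λ = (3·3² + 6)/(2·4) ≡ 10/8. 8⁻¹ ≡ 3 (mod 23), so λ ≡ 10·3 ≡ 7.
  x = λ² - 3 - 3 = 49 - 6 ≡ 20; y = λ·(3 - 20) - 4 ≡ 15. → (20, 15)
3G: (20, 15) + (3, 4). λ = (4 - 15)/(3 - 20) ≡ 12/6 mod 23. 6⁻¹ ≡ 4 (mod 23), so λ ≡ 2.
  x = λ² - 20 - 3 = 4 - 23 ≡ 4; y = λ·(20 - 4) - 15 ≡ 17. → (4, 17)
4G: (4, 17) + (3, 4). λ = (4 - 17)/(3 - 4) ≡ 10/22 mod 23. 22⁻¹ ≡ 22 (mod 23), so λ ≡ 13.
  x = λ² - 4 - 3 = 169 - 7 ≡ 1; y = λ·(4 - 1) - 17 ≡ 22. → (1, 22)
5G: (1, 22) + (3, 4). λ = (4 - 22)/(3 - 1) ≡ 5/2 mod 23. 2⁻¹ ≡ 12 (mod 23) since 2·12 = 24 ≡ 1, so λ ≡ 14.
  x = λ² - 1 - 3 = 196 - 4 ≡ 8; y = λ·(1 - 8) - 22 ≡ 18. → (8, 18)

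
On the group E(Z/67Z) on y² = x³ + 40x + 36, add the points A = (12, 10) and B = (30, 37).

(12, 10) + (30, 37). λ = (37 - 10)/(30 - 12) ≡ 27/18 mod 67. 18⁻¹ ≡ 41 (mod 67) since 18·41 = 738 ≡ 1, so λ ≡ 35.
  x = λ² - 12 - 30 = 1225 - 42 ≡ 44; y = λ·(12 - 44) - 10 ≡ 9. → (44, 9)

(44, 9)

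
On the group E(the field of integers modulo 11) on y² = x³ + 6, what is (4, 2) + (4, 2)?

tangent at (4, 2): λ = (3·4² + 0)/(2·2) ≡ 4/4. 4⁻¹ ≡ 3 (mod 11), so λ ≡ 4·3 ≡ 1.
  x = λ² - 4 - 4 = 1 - 8 ≡ 4; y = λ·(4 - 4) - 2 ≡ 9. → (4, 9)

(4, 9)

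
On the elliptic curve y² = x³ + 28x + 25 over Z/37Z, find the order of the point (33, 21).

7

2P: tangent at (33, 21): λ = (3·33² + 28)/(2·21) ≡ 2/5. 5⁻¹ ≡ 15 (mod 37) since 5·15 = 75 ≡ 1, so λ ≡ 2·15 ≡ 30.
  x = λ² - 33 - 33 = 900 - 66 ≡ 20; y = λ·(33 - 20) - 21 ≡ 36. → (20, 36)
3P: (20, 36) + (33, 21). λ = (21 - 36)/(33 - 20) ≡ 22/13 mod 37. 13⁻¹ ≡ 20 (mod 37) since 13·20 = 260 ≡ 1, so λ ≡ 33.
  x = λ² - 20 - 33 = 1089 - 53 ≡ 0; y = λ·(20 - 0) - 36 ≡ 32. → (0, 32)
4P: (0, 32) + (33, 21). λ = (21 - 32)/(33 - 0) ≡ 26/33 mod 37. 33⁻¹ ≡ 9 (mod 37), so λ ≡ 12.
  x = λ² - 0 - 33 = 144 - 33 ≡ 0; y = λ·(0 - 0) - 32 ≡ 5. → (0, 5)
5P: (0, 5) + (33, 21). λ = (21 - 5)/(33 - 0) ≡ 16/33 mod 37. 33⁻¹ ≡ 9 (mod 37) since 33·9 = 297 ≡ 1, so λ ≡ 33.
  x = λ² - 0 - 33 = 1089 - 33 ≡ 20; y = λ·(0 - 20) - 5 ≡ 1. → (20, 1)
6P: (20, 1) + (33, 21). λ = (21 - 1)/(33 - 20) ≡ 20/13 mod 37. 13⁻¹ ≡ 20 (mod 37), so λ ≡ 30.
  x = λ² - 20 - 33 = 900 - 53 ≡ 33; y = λ·(20 - 33) - 1 ≡ 16. → (33, 16)
7P: (33, 16) + (33, 21): same x and y₁ ≡ -y₂, so the sum is O.
7P = O, so the order is 7.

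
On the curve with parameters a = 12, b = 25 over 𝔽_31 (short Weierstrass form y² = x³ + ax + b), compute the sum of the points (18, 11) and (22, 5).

(18, 11) + (22, 5). λ = (5 - 11)/(22 - 18) ≡ 25/4 mod 31. 4⁻¹ ≡ 8 (mod 31) since 4·8 = 32 ≡ 1, so λ ≡ 14.
  x = λ² - 18 - 22 = 196 - 40 ≡ 1; y = λ·(18 - 1) - 11 ≡ 10. → (1, 10)

(1, 10)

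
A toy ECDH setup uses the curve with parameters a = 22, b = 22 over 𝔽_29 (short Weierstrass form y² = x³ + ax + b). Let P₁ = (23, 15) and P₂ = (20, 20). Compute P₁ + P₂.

(23, 15) + (20, 20). λ = (20 - 15)/(20 - 23) ≡ 5/26 mod 29. 26⁻¹ ≡ 19 (mod 29) since 26·19 = 494 ≡ 1, so λ ≡ 8.
  x = λ² - 23 - 20 = 64 - 43 ≡ 21; y = λ·(23 - 21) - 15 ≡ 1. → (21, 1)

(21, 1)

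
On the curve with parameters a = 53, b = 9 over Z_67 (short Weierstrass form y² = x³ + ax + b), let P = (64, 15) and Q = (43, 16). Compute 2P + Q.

First 2P:
Repeated addition: build up to 2P.
2P: tangent at (64, 15): λ = (3·64² + 53)/(2·15) ≡ 13/30. 30⁻¹ ≡ 38 (mod 67), so λ ≡ 13·38 ≡ 25.
  x = λ² - 64 - 64 = 625 - 128 ≡ 28; y = λ·(64 - 28) - 15 ≡ 14. → (28, 14)
2P = (28, 14).
Finally 2P + Q:
(28, 14) + (43, 16). λ = (16 - 14)/(43 - 28) ≡ 2/15 mod 67. 15⁻¹ ≡ 9 (mod 67), so λ ≡ 18.
  x = λ² - 28 - 43 = 324 - 71 ≡ 52; y = λ·(28 - 52) - 14 ≡ 23. → (52, 23)

(52, 23)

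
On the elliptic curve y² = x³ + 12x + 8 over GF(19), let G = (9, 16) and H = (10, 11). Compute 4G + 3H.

O

First 4G:
Double-and-add on 4 = (100)₂. Start with G = (9, 16) for the leading 1-bit.
double: tangent at (9, 16): λ = (3·9² + 12)/(2·16) ≡ 8/13. 13⁻¹ ≡ 3 (mod 19), so λ ≡ 8·3 ≡ 5.
  x = λ² - 9 - 9 = 25 - 18 ≡ 7; y = λ·(9 - 7) - 16 ≡ 13. → (7, 13)
double: tangent at (7, 13): λ = (3·7² + 12)/(2·13) ≡ 7/7. 7⁻¹ ≡ 11 (mod 19), so λ ≡ 7·11 ≡ 1.
  x = λ² - 7 - 7 = 1 - 14 ≡ 6; y = λ·(7 - 6) - 13 ≡ 7. → (6, 7)
4G = (6, 7).
Next 3H:
Repeated addition: build up to 3H.
2H: tangent at (10, 11): λ = (3·10² + 12)/(2·11) ≡ 8/3. 3⁻¹ ≡ 13 (mod 19) since 3·13 = 39 ≡ 1, so λ ≡ 8·13 ≡ 9.
  x = λ² - 10 - 10 = 81 - 20 ≡ 4; y = λ·(10 - 4) - 11 ≡ 5. → (4, 5)
3H: (4, 5) + (10, 11). λ = (11 - 5)/(10 - 4) ≡ 6/6 mod 19. 6⁻¹ ≡ 16 (mod 19) since 6·16 = 96 ≡ 1, so λ ≡ 1.
  x = λ² - 4 - 10 = 1 - 14 ≡ 6; y = λ·(4 - 6) - 5 ≡ 12. → (6, 12)
3H = (6, 12).
Finally 4G + 3H:
(6, 7) + (6, 12): same x and y₁ ≡ -y₂, so the sum is O.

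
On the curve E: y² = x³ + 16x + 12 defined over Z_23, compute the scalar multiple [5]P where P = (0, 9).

(0, 14)

Double-and-add on 5 = (101)₂. Start with P = (0, 9) for the leading 1-bit.
double: tangent at (0, 9): λ = (3·0² + 16)/(2·9) ≡ 16/18. 18⁻¹ ≡ 9 (mod 23), so λ ≡ 16·9 ≡ 6.
  x = λ² - 0 - 0 = 36 - 0 ≡ 13; y = λ·(0 - 13) - 9 ≡ 5. → (13, 5)
double: tangent at (13, 5): λ = (3·13² + 16)/(2·5) ≡ 17/10. 10⁻¹ ≡ 7 (mod 23) since 10·7 = 70 ≡ 1, so λ ≡ 17·7 ≡ 4.
  x = λ² - 13 - 13 = 16 - 26 ≡ 13; y = λ·(13 - 13) - 5 ≡ 18. → (13, 18)
add P: (13, 18) + (0, 9). λ = (9 - 18)/(0 - 13) ≡ 14/10 mod 23. 10⁻¹ ≡ 7 (mod 23) since 10·7 = 70 ≡ 1, so λ ≡ 6.
  x = λ² - 13 - 0 = 36 - 13 ≡ 0; y = λ·(13 - 0) - 18 ≡ 14. → (0, 14)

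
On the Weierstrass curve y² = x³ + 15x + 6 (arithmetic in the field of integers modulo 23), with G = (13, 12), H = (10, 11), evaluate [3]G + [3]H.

(14, 19)

First 3G:
Repeated addition: build up to 3G.
2G: tangent at (13, 12): λ = (3·13² + 15)/(2·12) ≡ 16/1. 1⁻¹ ≡ 1 (mod 23), so λ ≡ 16·1 ≡ 16.
  x = λ² - 13 - 13 = 256 - 26 ≡ 0; y = λ·(13 - 0) - 12 ≡ 12. → (0, 12)
3G: (0, 12) + (13, 12). λ = (12 - 12)/(13 - 0) ≡ 0/13 mod 23. 13⁻¹ ≡ 16 (mod 23), so λ ≡ 0.
  x = λ² - 0 - 13 = 0 - 13 ≡ 10; y = λ·(0 - 10) - 12 ≡ 11. → (10, 11)
3G = (10, 11).
Next 3H:
Repeated addition: build up to 3H.
2H: tangent at (10, 11): λ = (3·10² + 15)/(2·11) ≡ 16/22. 22⁻¹ ≡ 22 (mod 23) since 22·22 = 484 ≡ 1, so λ ≡ 16·22 ≡ 7.
  x = λ² - 10 - 10 = 49 - 20 ≡ 6; y = λ·(10 - 6) - 11 ≡ 17. → (6, 17)
3H: (6, 17) + (10, 11). λ = (11 - 17)/(10 - 6) ≡ 17/4 mod 23. 4⁻¹ ≡ 6 (mod 23), so λ ≡ 10.
  x = λ² - 6 - 10 = 100 - 16 ≡ 15; y = λ·(6 - 15) - 17 ≡ 8. → (15, 8)
3H = (15, 8).
Finally 3G + 3H:
(10, 11) + (15, 8). λ = (8 - 11)/(15 - 10) ≡ 20/5 mod 23. 5⁻¹ ≡ 14 (mod 23), so λ ≡ 4.
  x = λ² - 10 - 15 = 16 - 25 ≡ 14; y = λ·(10 - 14) - 11 ≡ 19. → (14, 19)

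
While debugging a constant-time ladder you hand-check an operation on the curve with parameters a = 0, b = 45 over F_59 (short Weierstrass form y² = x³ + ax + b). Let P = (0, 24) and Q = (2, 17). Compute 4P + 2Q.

First 4P:
Repeated addition: build up to 4P.
2P: tangent at (0, 24): λ = (3·0² + 0)/(2·24) ≡ 0/48. 48⁻¹ ≡ 16 (mod 59) since 48·16 = 768 ≡ 1, so λ ≡ 0·16 ≡ 0.
  x = λ² - 0 - 0 = 0 - 0 ≡ 0; y = λ·(0 - 0) - 24 ≡ 35. → (0, 35)
3P: (0, 35) + (0, 24): same x and y₁ ≡ -y₂, so the sum is O.
4P: O + (0, 24) = (0, 24) (identity).
4P = (0, 24).
Next 2Q:
Repeated addition: build up to 2Q.
2Q: tangent at (2, 17): λ = (3·2² + 0)/(2·17) ≡ 12/34. 34⁻¹ ≡ 33 (mod 59), so λ ≡ 12·33 ≡ 42.
  x = λ² - 2 - 2 = 1764 - 4 ≡ 49; y = λ·(2 - 49) - 17 ≡ 15. → (49, 15)
2Q = (49, 15).
Finally 4P + 2Q:
(0, 24) + (49, 15). λ = (15 - 24)/(49 - 0) ≡ 50/49 mod 59. 49⁻¹ ≡ 53 (mod 59) since 49·53 = 2597 ≡ 1, so λ ≡ 54.
  x = λ² - 0 - 49 = 2916 - 49 ≡ 35; y = λ·(0 - 35) - 24 ≡ 33. → (35, 33)

(35, 33)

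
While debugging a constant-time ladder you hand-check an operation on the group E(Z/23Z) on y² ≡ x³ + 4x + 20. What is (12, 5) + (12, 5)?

tangent at (12, 5): λ = (3·12² + 4)/(2·5) ≡ 22/10. 10⁻¹ ≡ 7 (mod 23) since 10·7 = 70 ≡ 1, so λ ≡ 22·7 ≡ 16.
  x = λ² - 12 - 12 = 256 - 24 ≡ 2; y = λ·(12 - 2) - 5 ≡ 17. → (2, 17)

(2, 17)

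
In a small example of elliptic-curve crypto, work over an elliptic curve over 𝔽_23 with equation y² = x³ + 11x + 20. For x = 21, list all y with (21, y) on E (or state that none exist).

x³ + 11x + 20 = 9512 ≡ 13 (mod 23).
Square roots of 13 mod 23: 6 and 17 (since 6² = 36 ≡ 13).

6, 17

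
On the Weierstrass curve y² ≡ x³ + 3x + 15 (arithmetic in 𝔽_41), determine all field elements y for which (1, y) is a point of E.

none

x³ + 3x + 15 = 19 ≡ 19 (mod 41).
19 is a non-residue mod 41; no y exists.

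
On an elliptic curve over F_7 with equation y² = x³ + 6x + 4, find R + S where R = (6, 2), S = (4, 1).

(6, 5)

(6, 2) + (4, 1). λ = (1 - 2)/(4 - 6) ≡ 6/5 mod 7. 5⁻¹ ≡ 3 (mod 7) since 5·3 = 15 ≡ 1, so λ ≡ 4.
  x = λ² - 6 - 4 = 16 - 10 ≡ 6; y = λ·(6 - 6) - 2 ≡ 5. → (6, 5)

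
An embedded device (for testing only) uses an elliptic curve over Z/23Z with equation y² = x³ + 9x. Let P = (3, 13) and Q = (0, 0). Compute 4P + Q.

(0, 0)

First 4P:
Double-and-add on 4 = (100)₂. Start with P = (3, 13) for the leading 1-bit.
double: tangent at (3, 13): λ = (3·3² + 9)/(2·13) ≡ 13/3. 3⁻¹ ≡ 8 (mod 23) since 3·8 = 24 ≡ 1, so λ ≡ 13·8 ≡ 12.
  x = λ² - 3 - 3 = 144 - 6 ≡ 0; y = λ·(3 - 0) - 13 ≡ 0. → (0, 0)
double: (0, 0) + (0, 0): same x and y₁ ≡ -y₂, so the sum is 𝒪.
4P = 𝒪.
Finally 4P + Q:
𝒪 + (0, 0) = (0, 0) (identity).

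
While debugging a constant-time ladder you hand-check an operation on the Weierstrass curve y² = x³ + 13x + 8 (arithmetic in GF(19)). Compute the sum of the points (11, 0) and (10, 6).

(11, 0) + (10, 6). λ = (6 - 0)/(10 - 11) ≡ 6/18 mod 19. 18⁻¹ ≡ 18 (mod 19) since 18·18 = 324 ≡ 1, so λ ≡ 13.
  x = λ² - 11 - 10 = 169 - 21 ≡ 15; y = λ·(11 - 15) - 0 ≡ 5. → (15, 5)

(15, 5)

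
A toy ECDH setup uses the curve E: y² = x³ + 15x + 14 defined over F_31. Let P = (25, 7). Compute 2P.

tangent at (25, 7): λ = (3·25² + 15)/(2·7) ≡ 30/14. 14⁻¹ ≡ 20 (mod 31) since 14·20 = 280 ≡ 1, so λ ≡ 30·20 ≡ 11.
  x = λ² - 25 - 25 = 121 - 50 ≡ 9; y = λ·(25 - 9) - 7 ≡ 14. → (9, 14)

(9, 14)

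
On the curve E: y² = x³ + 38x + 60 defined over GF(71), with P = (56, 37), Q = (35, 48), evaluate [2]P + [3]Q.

First 2P:
Repeated addition: build up to 2P.
2P: tangent at (56, 37): λ = (3·56² + 38)/(2·37) ≡ 3/3. 3⁻¹ ≡ 24 (mod 71), so λ ≡ 3·24 ≡ 1.
  x = λ² - 56 - 56 = 1 - 112 ≡ 31; y = λ·(56 - 31) - 37 ≡ 59. → (31, 59)
2P = (31, 59).
Next 3Q:
Repeated addition: build up to 3Q.
2Q: tangent at (35, 48): λ = (3·35² + 38)/(2·48) ≡ 21/25. 25⁻¹ ≡ 54 (mod 71), so λ ≡ 21·54 ≡ 69.
  x = λ² - 35 - 35 = 4761 - 70 ≡ 5; y = λ·(35 - 5) - 48 ≡ 34. → (5, 34)
3Q: (5, 34) + (35, 48). λ = (48 - 34)/(35 - 5) ≡ 14/30 mod 71. 30⁻¹ ≡ 45 (mod 71), so λ ≡ 62.
  x = λ² - 5 - 35 = 3844 - 40 ≡ 41; y = λ·(5 - 41) - 34 ≡ 6. → (41, 6)
3Q = (41, 6).
Finally 2P + 3Q:
(31, 59) + (41, 6). λ = (6 - 59)/(41 - 31) ≡ 18/10 mod 71. 10⁻¹ ≡ 64 (mod 71) since 10·64 = 640 ≡ 1, so λ ≡ 16.
  x = λ² - 31 - 41 = 256 - 72 ≡ 42; y = λ·(31 - 42) - 59 ≡ 49. → (42, 49)

(42, 49)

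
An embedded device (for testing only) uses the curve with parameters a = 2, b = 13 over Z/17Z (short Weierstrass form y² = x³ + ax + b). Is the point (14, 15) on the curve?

no

y² = 15² ≡ 4; x³ + 2x + 13 = 2785 ≡ 14 (mod 17). 4 ≠ 14.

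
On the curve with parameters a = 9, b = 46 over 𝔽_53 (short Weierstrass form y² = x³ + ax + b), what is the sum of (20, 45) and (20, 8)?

O

The two points share x = 20 and their y-coordinates satisfy 45 + 8 ≡ 0 (mod 53), so they are inverses. Their sum is O.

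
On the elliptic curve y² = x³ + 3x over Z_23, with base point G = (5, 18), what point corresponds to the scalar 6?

Double-and-add on 6 = (110)₂. Start with G = (5, 18) for the leading 1-bit.
double: tangent at (5, 18): λ = (3·5² + 3)/(2·18) ≡ 9/13. 13⁻¹ ≡ 16 (mod 23), so λ ≡ 9·16 ≡ 6.
  x = λ² - 5 - 5 = 36 - 10 ≡ 3; y = λ·(5 - 3) - 18 ≡ 17. → (3, 17)
add G: (3, 17) + (5, 18). λ = (18 - 17)/(5 - 3) ≡ 1/2 mod 23. 2⁻¹ ≡ 12 (mod 23) since 2·12 = 24 ≡ 1, so λ ≡ 12.
  x = λ² - 3 - 5 = 144 - 8 ≡ 21; y = λ·(3 - 21) - 17 ≡ 20. → (21, 20)
double: tangent at (21, 20): λ = (3·21² + 3)/(2·20) ≡ 15/17. 17⁻¹ ≡ 19 (mod 23) since 17·19 = 323 ≡ 1, so λ ≡ 15·19 ≡ 9.
  x = λ² - 21 - 21 = 81 - 42 ≡ 16; y = λ·(21 - 16) - 20 ≡ 2. → (16, 2)

(16, 2)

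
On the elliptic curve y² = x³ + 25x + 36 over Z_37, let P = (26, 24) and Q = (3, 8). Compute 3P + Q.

(29, 29)

First 3P:
Repeated addition: build up to 3P.
2P: tangent at (26, 24): λ = (3·26² + 25)/(2·24) ≡ 18/11. 11⁻¹ ≡ 27 (mod 37) since 11·27 = 297 ≡ 1, so λ ≡ 18·27 ≡ 5.
  x = λ² - 26 - 26 = 25 - 52 ≡ 10; y = λ·(26 - 10) - 24 ≡ 19. → (10, 19)
3P: (10, 19) + (26, 24). λ = (24 - 19)/(26 - 10) ≡ 5/16 mod 37. 16⁻¹ ≡ 7 (mod 37) since 16·7 = 112 ≡ 1, so λ ≡ 35.
  x = λ² - 10 - 26 = 1225 - 36 ≡ 5; y = λ·(10 - 5) - 19 ≡ 8. → (5, 8)
3P = (5, 8).
Finally 3P + Q:
(5, 8) + (3, 8). λ = (8 - 8)/(3 - 5) ≡ 0/35 mod 37. 35⁻¹ ≡ 18 (mod 37) since 35·18 = 630 ≡ 1, so λ ≡ 0.
  x = λ² - 5 - 3 = 0 - 8 ≡ 29; y = λ·(5 - 29) - 8 ≡ 29. → (29, 29)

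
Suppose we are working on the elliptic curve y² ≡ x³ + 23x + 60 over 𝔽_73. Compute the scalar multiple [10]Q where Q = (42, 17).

(46, 14)

Repeated addition: build up to 10Q.
2Q: tangent at (42, 17): λ = (3·42² + 23)/(2·17) ≡ 59/34. 34⁻¹ ≡ 58 (mod 73), so λ ≡ 59·58 ≡ 64.
  x = λ² - 42 - 42 = 4096 - 84 ≡ 70; y = λ·(42 - 70) - 17 ≡ 16. → (70, 16)
3Q: (70, 16) + (42, 17). λ = (17 - 16)/(42 - 70) ≡ 1/45 mod 73. 45⁻¹ ≡ 13 (mod 73) since 45·13 = 585 ≡ 1, so λ ≡ 13.
  x = λ² - 70 - 42 = 169 - 112 ≡ 57; y = λ·(70 - 57) - 16 ≡ 7. → (57, 7)
4Q: (57, 7) + (42, 17). λ = (17 - 7)/(42 - 57) ≡ 10/58 mod 73. 58⁻¹ ≡ 34 (mod 73) since 58·34 = 1972 ≡ 1, so λ ≡ 48.
  x = λ² - 57 - 42 = 2304 - 99 ≡ 15; y = λ·(57 - 15) - 7 ≡ 38. → (15, 38)
5Q: (15, 38) + (42, 17). λ = (17 - 38)/(42 - 15) ≡ 52/27 mod 73. 27⁻¹ ≡ 46 (mod 73), so λ ≡ 56.
  x = λ² - 15 - 42 = 3136 - 57 ≡ 13; y = λ·(15 - 13) - 38 ≡ 1. → (13, 1)
6Q: (13, 1) + (42, 17). λ = (17 - 1)/(42 - 13) ≡ 16/29 mod 73. 29⁻¹ ≡ 68 (mod 73), so λ ≡ 66.
  x = λ² - 13 - 42 = 4356 - 55 ≡ 67; y = λ·(13 - 67) - 1 ≡ 12. → (67, 12)
7Q: (67, 12) + (42, 17). λ = (17 - 12)/(42 - 67) ≡ 5/48 mod 73. 48⁻¹ ≡ 35 (mod 73), so λ ≡ 29.
  x = λ² - 67 - 42 = 841 - 109 ≡ 2; y = λ·(67 - 2) - 12 ≡ 48. → (2, 48)
8Q: (2, 48) + (42, 17). λ = (17 - 48)/(42 - 2) ≡ 42/40 mod 73. 40⁻¹ ≡ 42 (mod 73) since 40·42 = 1680 ≡ 1, so λ ≡ 12.
  x = λ² - 2 - 42 = 144 - 44 ≡ 27; y = λ·(2 - 27) - 48 ≡ 17. → (27, 17)
9Q: (27, 17) + (42, 17). λ = (17 - 17)/(42 - 27) ≡ 0/15 mod 73. 15⁻¹ ≡ 39 (mod 73), so λ ≡ 0.
  x = λ² - 27 - 42 = 0 - 69 ≡ 4; y = λ·(27 - 4) - 17 ≡ 56. → (4, 56)
10Q: (4, 56) + (42, 17). λ = (17 - 56)/(42 - 4) ≡ 34/38 mod 73. 38⁻¹ ≡ 25 (mod 73) since 38·25 = 950 ≡ 1, so λ ≡ 47.
  x = λ² - 4 - 42 = 2209 - 46 ≡ 46; y = λ·(4 - 46) - 56 ≡ 14. → (46, 14)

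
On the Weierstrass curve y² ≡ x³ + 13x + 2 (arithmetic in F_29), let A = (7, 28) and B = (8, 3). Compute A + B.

(1, 25)

(7, 28) + (8, 3). λ = (3 - 28)/(8 - 7) ≡ 4/1 mod 29. 1⁻¹ ≡ 1 (mod 29), so λ ≡ 4.
  x = λ² - 7 - 8 = 16 - 15 ≡ 1; y = λ·(7 - 1) - 28 ≡ 25. → (1, 25)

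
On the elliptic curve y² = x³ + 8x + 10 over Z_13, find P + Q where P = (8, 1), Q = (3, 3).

(11, 8)

(8, 1) + (3, 3). λ = (3 - 1)/(3 - 8) ≡ 2/8 mod 13. 8⁻¹ ≡ 5 (mod 13), so λ ≡ 10.
  x = λ² - 8 - 3 = 100 - 11 ≡ 11; y = λ·(8 - 11) - 1 ≡ 8. → (11, 8)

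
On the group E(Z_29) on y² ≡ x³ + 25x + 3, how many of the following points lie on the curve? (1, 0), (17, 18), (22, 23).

(1, 0): 0² ≡ 0, rhs ≡ 0 → on.
(17, 18): 18² ≡ 5, rhs ≡ 5 → on.
(22, 23): 23² ≡ 7, rhs ≡ 7 → on.

3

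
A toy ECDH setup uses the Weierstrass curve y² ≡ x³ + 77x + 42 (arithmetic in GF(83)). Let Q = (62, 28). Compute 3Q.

Repeated addition: build up to 3Q.
2Q: tangent at (62, 28): λ = (3·62² + 77)/(2·28) ≡ 72/56. 56⁻¹ ≡ 43 (mod 83), so λ ≡ 72·43 ≡ 25.
  x = λ² - 62 - 62 = 625 - 124 ≡ 3; y = λ·(62 - 3) - 28 ≡ 36. → (3, 36)
3Q: (3, 36) + (62, 28). λ = (28 - 36)/(62 - 3) ≡ 75/59 mod 83. 59⁻¹ ≡ 38 (mod 83) since 59·38 = 2242 ≡ 1, so λ ≡ 28.
  x = λ² - 3 - 62 = 784 - 65 ≡ 55; y = λ·(3 - 55) - 36 ≡ 2. → (55, 2)

(55, 2)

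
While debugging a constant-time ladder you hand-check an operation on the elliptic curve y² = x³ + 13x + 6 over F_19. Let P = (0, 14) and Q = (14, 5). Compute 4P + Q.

First 4P:
Double-and-add on 4 = (100)₂. Start with P = (0, 14) for the leading 1-bit.
double: tangent at (0, 14): λ = (3·0² + 13)/(2·14) ≡ 13/9. 9⁻¹ ≡ 17 (mod 19) since 9·17 = 153 ≡ 1, so λ ≡ 13·17 ≡ 12.
  x = λ² - 0 - 0 = 144 - 0 ≡ 11; y = λ·(0 - 11) - 14 ≡ 6. → (11, 6)
double: tangent at (11, 6): λ = (3·11² + 13)/(2·6) ≡ 15/12. 12⁻¹ ≡ 8 (mod 19), so λ ≡ 15·8 ≡ 6.
  x = λ² - 11 - 11 = 36 - 22 ≡ 14; y = λ·(11 - 14) - 6 ≡ 14. → (14, 14)
4P = (14, 14).
Finally 4P + Q:
(14, 14) + (14, 5): same x and y₁ ≡ -y₂, so the sum is O.

O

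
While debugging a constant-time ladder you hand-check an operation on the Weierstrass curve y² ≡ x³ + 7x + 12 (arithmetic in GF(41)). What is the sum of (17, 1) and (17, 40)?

The two points share x = 17 and their y-coordinates satisfy 1 + 40 ≡ 0 (mod 41), so they are inverses. Their sum is 𝒪.

O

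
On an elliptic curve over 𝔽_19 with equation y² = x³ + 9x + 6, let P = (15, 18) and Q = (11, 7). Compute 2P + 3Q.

First 2P:
Repeated addition: build up to 2P.
2P: tangent at (15, 18): λ = (3·15² + 9)/(2·18) ≡ 0/17. 17⁻¹ ≡ 9 (mod 19), so λ ≡ 0·9 ≡ 0.
  x = λ² - 15 - 15 = 0 - 30 ≡ 8; y = λ·(15 - 8) - 18 ≡ 1. → (8, 1)
2P = (8, 1).
Next 3Q:
Repeated addition: build up to 3Q.
2Q: tangent at (11, 7): λ = (3·11² + 9)/(2·7) ≡ 11/14. 14⁻¹ ≡ 15 (mod 19), so λ ≡ 11·15 ≡ 13.
  x = λ² - 11 - 11 = 169 - 22 ≡ 14; y = λ·(11 - 14) - 7 ≡ 11. → (14, 11)
3Q: (14, 11) + (11, 7). λ = (7 - 11)/(11 - 14) ≡ 15/16 mod 19. 16⁻¹ ≡ 6 (mod 19) since 16·6 = 96 ≡ 1, so λ ≡ 14.
  x = λ² - 14 - 11 = 196 - 25 ≡ 0; y = λ·(14 - 0) - 11 ≡ 14. → (0, 14)
3Q = (0, 14).
Finally 2P + 3Q:
(8, 1) + (0, 14). λ = (14 - 1)/(0 - 8) ≡ 13/11 mod 19. 11⁻¹ ≡ 7 (mod 19) since 11·7 = 77 ≡ 1, so λ ≡ 15.
  x = λ² - 8 - 0 = 225 - 8 ≡ 8; y = λ·(8 - 8) - 1 ≡ 18. → (8, 18)

(8, 18)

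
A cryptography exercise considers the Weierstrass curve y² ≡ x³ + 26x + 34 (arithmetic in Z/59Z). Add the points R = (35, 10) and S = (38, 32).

(35, 10) + (38, 32). λ = (32 - 10)/(38 - 35) ≡ 22/3 mod 59. 3⁻¹ ≡ 20 (mod 59), so λ ≡ 27.
  x = λ² - 35 - 38 = 729 - 73 ≡ 7; y = λ·(35 - 7) - 10 ≡ 38. → (7, 38)

(7, 38)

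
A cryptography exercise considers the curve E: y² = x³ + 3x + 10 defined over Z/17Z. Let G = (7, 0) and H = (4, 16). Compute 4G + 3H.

First 4G:
Double-and-add on 4 = (100)₂. Start with G = (7, 0) for the leading 1-bit.
double: (7, 0) + (7, 0): same x and y₁ ≡ -y₂, so the sum is O.
double: O + O = O (identity).
4G = O.
Next 3H:
Repeated addition: build up to 3H.
2H: tangent at (4, 16): λ = (3·4² + 3)/(2·16) ≡ 0/15. 15⁻¹ ≡ 8 (mod 17), so λ ≡ 0·8 ≡ 0.
  x = λ² - 4 - 4 = 0 - 8 ≡ 9; y = λ·(4 - 9) - 16 ≡ 1. → (9, 1)
3H: (9, 1) + (4, 16). λ = (16 - 1)/(4 - 9) ≡ 15/12 mod 17. 12⁻¹ ≡ 10 (mod 17), so λ ≡ 14.
  x = λ² - 9 - 4 = 196 - 13 ≡ 13; y = λ·(9 - 13) - 1 ≡ 11. → (13, 11)
3H = (13, 11).
Finally 4G + 3H:
O + (13, 11) = (13, 11) (identity).

(13, 11)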